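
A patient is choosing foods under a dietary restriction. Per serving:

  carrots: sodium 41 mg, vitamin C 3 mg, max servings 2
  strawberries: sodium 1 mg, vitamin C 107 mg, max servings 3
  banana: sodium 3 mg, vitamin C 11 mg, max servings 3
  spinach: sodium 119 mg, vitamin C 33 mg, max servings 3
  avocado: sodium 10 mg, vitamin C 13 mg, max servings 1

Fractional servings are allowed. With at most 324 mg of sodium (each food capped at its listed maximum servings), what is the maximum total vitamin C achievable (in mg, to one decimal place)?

Vitamin C per mg sodium: strawberries 107, banana 3.667, avocado 1.3, spinach 0.2773, carrots 0.07317.
Take 3 servings of strawberries: uses 3 mg sodium, +321.0 mg vitamin C (running total 321.0 mg).
Take 3 servings of banana: uses 9 mg sodium, +33.0 mg vitamin C (running total 354.0 mg).
Take 1 serving of avocado: uses 10 mg sodium, +13.0 mg vitamin C (running total 367.0 mg).
Take 2.538 servings of spinach: uses 302 mg sodium, +83.7 mg vitamin C (running total 450.7 mg).
Greedy by best ratio exhausts the sodium allowance optimally: 450.7 mg.

450.7 mg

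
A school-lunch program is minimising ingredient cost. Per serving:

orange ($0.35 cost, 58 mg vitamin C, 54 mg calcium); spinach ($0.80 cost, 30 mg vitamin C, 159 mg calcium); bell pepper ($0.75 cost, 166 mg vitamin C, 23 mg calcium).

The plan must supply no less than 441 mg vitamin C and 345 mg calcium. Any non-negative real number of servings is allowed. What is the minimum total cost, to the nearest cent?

Compare the cost at each extreme point of the feasible region.
orange only: max(441/58, 345/54) = 7.603 servings → $2.66.
spinach only: max(441/30, 345/159) = 14.7 servings → $11.76.
bell pepper only: max(441/166, 345/23) = 15 servings → $11.25.
orange + spinach: intersection lies outside the first quadrant.
orange + bell pepper with both tight: 6.177 servings and 0.4986 servings → $2.54.
spinach + bell pepper with both tight: 1.833 servings and 2.325 servings → $3.21.
The minimum over all feasible corners is $2.54.

$2.54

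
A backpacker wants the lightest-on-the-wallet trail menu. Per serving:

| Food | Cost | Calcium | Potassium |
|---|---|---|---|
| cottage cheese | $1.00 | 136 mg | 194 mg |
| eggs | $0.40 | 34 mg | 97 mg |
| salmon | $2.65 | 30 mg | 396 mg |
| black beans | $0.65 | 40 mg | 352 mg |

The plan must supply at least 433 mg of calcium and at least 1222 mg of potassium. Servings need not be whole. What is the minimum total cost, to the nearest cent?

$3.91

Minimising a linear cost over {calcium ≥ 433, potassium ≥ 1222, servings ≥ 0} — the optimum is at a vertex, using one or two foods.
cottage cheese only: max(433/136, 1222/194) = 6.299 servings → $6.30.
eggs only: max(433/34, 1222/97) = 12.74 servings → $5.09.
salmon only: max(433/30, 1222/396) = 14.43 servings → $38.25.
black beans only: max(433/40, 1222/352) = 10.82 servings → $7.04.
cottage cheese + eggs with both tight: 0.06868 servings and 12.46 servings → $5.05.
cottage cheese + salmon with both tight: 2.806 servings and 1.711 servings → $7.34.
cottage cheese + black beans with both tight: 2.581 servings and 2.049 servings → $3.91.
eggs + salmon: the both-tight solution has a negative serving — not a feasible corner.
eggs + black beans: the both-tight solution has a negative serving — not a feasible corner.
salmon + black beans with both targets exact would need a negative amount; discard.
The minimum over all feasible corners is $3.91.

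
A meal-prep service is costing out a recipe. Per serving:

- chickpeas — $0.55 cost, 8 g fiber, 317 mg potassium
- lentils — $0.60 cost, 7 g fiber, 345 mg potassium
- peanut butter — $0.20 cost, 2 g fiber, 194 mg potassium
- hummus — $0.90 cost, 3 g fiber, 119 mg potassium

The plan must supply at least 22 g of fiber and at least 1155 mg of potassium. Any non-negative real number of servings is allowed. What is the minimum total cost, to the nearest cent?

chickpeas only: max(22/8, 1155/317) = 3.644 servings → $2.00.
lentils only: max(22/7, 1155/345) = 3.348 servings → $2.01.
peanut butter only: max(22/2, 1155/194) = 11 servings → $2.20.
hummus only: max(22/3, 1155/119) = 9.706 servings → $8.74.
chickpeas + lentils with both targets exact would need a negative amount; discard.
chickpeas + peanut butter with both tight: 2.133 servings and 2.468 servings → $1.67.
chickpeas + hummus with both targets exact would need a negative amount; discard.
lentils + peanut butter with both tight: 2.931 servings and 0.741 servings → $1.91.
lentils + hummus: intersection lies outside the first quadrant.
peanut butter + hummus with both tight: 2.462 servings and 5.692 servings → $5.62.
So the least-cost plan costs $1.67.

$1.67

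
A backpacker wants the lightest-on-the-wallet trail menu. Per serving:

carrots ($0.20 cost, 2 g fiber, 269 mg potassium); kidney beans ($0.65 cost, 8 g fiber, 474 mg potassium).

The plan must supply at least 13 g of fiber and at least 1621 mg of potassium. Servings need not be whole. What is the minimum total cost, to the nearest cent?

At the optimum either one food covers both requirements or two foods hit both targets exactly; no other combination can be cheaper.
carrots only: max(13/2, 1621/269) = 6.5 servings → $1.30.
kidney beans only: max(13/8, 1621/474) = 3.42 servings → $2.22.
carrots + kidney beans with both tight: 5.653 servings and 0.2118 servings → $1.27.
The minimum over all feasible corners is $1.27.

$1.27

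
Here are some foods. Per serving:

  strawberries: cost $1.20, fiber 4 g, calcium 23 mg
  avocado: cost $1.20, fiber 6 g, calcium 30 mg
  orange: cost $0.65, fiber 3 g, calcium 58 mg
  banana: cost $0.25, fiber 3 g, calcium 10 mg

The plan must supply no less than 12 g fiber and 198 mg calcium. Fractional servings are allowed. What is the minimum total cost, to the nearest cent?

$2.32

Two binding constraints pin down two serving amounts, so the optimal mix uses at most two foods. The candidates are each food alone (scaled to the tighter of fiber/calcium) and each pair with both constraints tight.
strawberries only: max(12/4, 198/23) = 8.609 servings → $10.33.
avocado only: max(12/6, 198/30) = 6.6 servings → $7.92.
orange only: max(12/3, 198/58) = 4 servings → $2.60.
banana only: max(12/3, 198/10) = 19.8 servings → $4.95.
strawberries + avocado with both targets exact would need a negative amount; discard.
strawberries + orange with both tight: 0.6258 servings and 3.166 servings → $2.81.
strawberries + banana with both targets exact would need a negative amount; discard.
avocado + orange with both tight: 0.3953 servings and 3.209 servings → $2.56.
avocado + banana: the both-tight solution has a negative serving — not a feasible corner.
orange + banana with both tight: 3.292 servings and 0.7083 servings → $2.32.
So the least-cost plan costs $2.32.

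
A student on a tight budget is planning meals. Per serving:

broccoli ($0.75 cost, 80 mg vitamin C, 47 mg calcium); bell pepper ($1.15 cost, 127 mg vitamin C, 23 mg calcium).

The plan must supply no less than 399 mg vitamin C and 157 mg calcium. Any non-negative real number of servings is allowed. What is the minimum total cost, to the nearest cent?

For a min-cost LP with two ≥-constraints, a basic feasible solution has at most two positive variables.
broccoli only: max(399/80, 157/47) = 4.987 servings → $3.74.
bell pepper only: max(399/127, 157/23) = 6.826 servings → $7.85.
broccoli + bell pepper with both tight: 2.606 servings and 1.5 servings → $3.68.
The minimum over all feasible corners is $3.68.

$3.68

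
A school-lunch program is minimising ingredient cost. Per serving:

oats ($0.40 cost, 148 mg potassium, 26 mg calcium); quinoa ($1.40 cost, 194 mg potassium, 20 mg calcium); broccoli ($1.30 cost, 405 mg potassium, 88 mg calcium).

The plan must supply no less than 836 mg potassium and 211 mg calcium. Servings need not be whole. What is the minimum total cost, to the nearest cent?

oats only: max(836/148, 211/26) = 8.115 servings → $3.25.
quinoa only: max(836/194, 211/20) = 10.55 servings → $14.77.
broccoli only: max(836/405, 211/88) = 2.398 servings → $3.12.
oats + quinoa: the both-tight solution has a negative serving — not a feasible corner.
oats + broccoli: the both-tight solution has a negative serving — not a feasible corner.
quinoa + broccoli with both targets exact would need a negative amount; discard.
The minimum over all feasible corners is $3.12.

$3.12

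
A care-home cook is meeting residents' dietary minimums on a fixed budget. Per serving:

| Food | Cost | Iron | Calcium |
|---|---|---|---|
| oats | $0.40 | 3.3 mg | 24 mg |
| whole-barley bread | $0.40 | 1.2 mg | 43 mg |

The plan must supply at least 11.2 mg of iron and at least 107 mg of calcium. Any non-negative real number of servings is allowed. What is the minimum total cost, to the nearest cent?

$1.55

Minimising a linear cost over {iron ≥ 11.2, calcium ≥ 107, servings ≥ 0} — the optimum is at a vertex, using one or two foods.
oats only: max(11.2/3.3, 107/24) = 4.458 servings → $1.78.
whole-barley bread only: max(11.2/1.2, 107/43) = 9.333 servings → $3.73.
oats + whole-barley bread with both tight: 3.123 servings and 0.7454 servings → $1.55.
So the least-cost plan costs $1.55.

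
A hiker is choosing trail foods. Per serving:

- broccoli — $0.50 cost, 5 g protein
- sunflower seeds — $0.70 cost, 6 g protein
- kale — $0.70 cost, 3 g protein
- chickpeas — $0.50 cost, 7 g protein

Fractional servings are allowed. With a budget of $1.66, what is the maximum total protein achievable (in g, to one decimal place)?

Protein per dollar: chickpeas 14, broccoli 10, sunflower seeds 8.571, kale 4.286.
With no serving limits, spend the whole cost allowance on chickpeas: $1.66 / $0.50 × 7 g = 23.2 g.

23.2 g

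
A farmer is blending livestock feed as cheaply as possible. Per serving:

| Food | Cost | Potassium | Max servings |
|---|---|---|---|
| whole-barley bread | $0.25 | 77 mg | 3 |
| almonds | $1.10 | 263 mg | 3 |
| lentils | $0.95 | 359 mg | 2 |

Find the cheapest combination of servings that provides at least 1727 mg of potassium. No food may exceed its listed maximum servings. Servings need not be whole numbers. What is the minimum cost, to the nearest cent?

$5.90

Cost per mg of potassium: lentils $0.0026, whole-barley bread $0.0032, almonds $0.0042.
Take 2 servings of lentils: +718.0 mg potassium for $1.90 (total $1.90, still need 1009.0 mg).
Take 3 servings of whole-barley bread: +231.0 mg potassium for $0.75 (total $2.65, still need 778.0 mg).
Take 2.958 servings of almonds: +778.0 mg potassium for $3.25 (total $5.90, still need 0.0 mg).
Filling from the cheapest source first is optimal under one linear minimum: $5.90.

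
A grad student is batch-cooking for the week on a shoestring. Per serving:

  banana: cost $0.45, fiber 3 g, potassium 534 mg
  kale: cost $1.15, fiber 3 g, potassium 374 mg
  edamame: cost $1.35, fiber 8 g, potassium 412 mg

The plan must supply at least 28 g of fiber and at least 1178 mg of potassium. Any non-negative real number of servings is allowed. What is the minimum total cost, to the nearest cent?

$4.20

An LP optimum is at a vertex; with two nutrient constraints at most two foods are used. Check each candidate.
banana only: max(28/3, 1178/534) = 9.333 servings → $4.20.
kale only: max(28/3, 1178/374) = 9.333 servings → $10.73.
edamame only: max(28/8, 1178/412) = 3.5 servings → $4.72.
banana + kale: the both-tight solution has a negative serving — not a feasible corner.
banana + edamame with both targets exact would need a negative amount; discard.
kale + edamame with both targets exact would need a negative amount; discard.
So the least-cost plan costs $4.20.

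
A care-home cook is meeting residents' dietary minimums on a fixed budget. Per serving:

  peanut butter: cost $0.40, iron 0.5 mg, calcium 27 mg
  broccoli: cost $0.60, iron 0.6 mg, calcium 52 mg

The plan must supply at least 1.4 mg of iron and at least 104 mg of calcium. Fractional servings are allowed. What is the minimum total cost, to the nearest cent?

$1.29

Minimising a linear cost over {iron ≥ 1.4, calcium ≥ 104, servings ≥ 0} — the optimum is at a vertex, using one or two foods.
peanut butter only: max(1.4/0.5, 104/27) = 3.852 servings → $1.54.
broccoli only: max(1.4/0.6, 104/52) = 2.333 servings → $1.40.
peanut butter + broccoli with both tight: 1.061 servings and 1.449 servings → $1.29.
So the least-cost plan costs $1.29.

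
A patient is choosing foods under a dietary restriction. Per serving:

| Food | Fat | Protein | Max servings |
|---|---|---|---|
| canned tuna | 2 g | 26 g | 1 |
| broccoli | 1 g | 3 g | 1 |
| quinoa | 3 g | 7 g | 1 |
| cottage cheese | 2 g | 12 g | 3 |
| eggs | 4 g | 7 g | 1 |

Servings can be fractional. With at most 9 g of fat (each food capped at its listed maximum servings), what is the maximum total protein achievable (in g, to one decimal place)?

Protein per g fat: canned tuna 13, cottage cheese 6, broccoli 3, quinoa 2.333, eggs 1.75.
Take 1 serving of canned tuna: uses 2 g fat, +26.0 g protein (running total 26.0 g).
Take 3 servings of cottage cheese: uses 6 g fat, +36.0 g protein (running total 62.0 g).
Take 1 serving of broccoli: uses 1 g fat, +3.0 g protein (running total 65.0 g).
Greedy by best ratio exhausts the fat allowance optimally: 65.0 g.

65.0 g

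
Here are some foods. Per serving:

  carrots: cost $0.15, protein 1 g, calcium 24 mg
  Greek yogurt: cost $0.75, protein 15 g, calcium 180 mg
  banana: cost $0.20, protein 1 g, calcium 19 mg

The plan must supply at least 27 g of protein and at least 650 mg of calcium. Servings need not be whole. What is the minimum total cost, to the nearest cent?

Check every corner: each single food scaled to meet both minima, and each pair solved so both constraints bind.
carrots only: max(27/1, 650/24) = 27.08 servings → $4.06.
Greek yogurt only: max(27/15, 650/180) = 3.611 servings → $2.71.
banana only: max(27/1, 650/19) = 34.21 servings → $6.84.
carrots + Greek yogurt with both targets exact would need a negative amount; discard.
carrots + banana with both targets exact would need a negative amount; discard.
Greek yogurt + banana: the both-tight solution has a negative serving — not a feasible corner.
So the least-cost plan costs $2.71.

$2.71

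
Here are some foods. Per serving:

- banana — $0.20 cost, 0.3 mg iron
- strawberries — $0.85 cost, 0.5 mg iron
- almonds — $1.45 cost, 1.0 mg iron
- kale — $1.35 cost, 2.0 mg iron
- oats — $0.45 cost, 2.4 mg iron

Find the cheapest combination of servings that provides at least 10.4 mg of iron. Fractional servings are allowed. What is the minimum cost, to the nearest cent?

$1.95

Cost per mg of iron: oats $0.1875, banana $0.6667, kale $0.6750, almonds $1.4500, strawberries $1.7000.
With no serving limits, use only oats: 10.4 mg / 2.4 mg = 4.333 servings × $0.45 = $1.95.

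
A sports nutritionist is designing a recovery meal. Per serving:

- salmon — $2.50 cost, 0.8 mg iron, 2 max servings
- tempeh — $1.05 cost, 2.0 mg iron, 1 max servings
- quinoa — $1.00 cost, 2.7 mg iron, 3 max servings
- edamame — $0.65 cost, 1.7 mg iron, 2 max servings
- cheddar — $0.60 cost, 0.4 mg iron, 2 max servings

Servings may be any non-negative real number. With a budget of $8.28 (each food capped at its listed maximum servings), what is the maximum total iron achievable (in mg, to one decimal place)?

14.9 mg

Iron per dollar: quinoa 2.7, edamame 2.615, tempeh 1.905, cheddar 0.6667, salmon 0.32.
Take 3 servings of quinoa: spends $3.00, +8.1 mg iron (running total 8.1 mg).
Take 2 servings of edamame: spends $1.30, +3.4 mg iron (running total 11.5 mg).
Take 1 serving of tempeh: spends $1.05, +2.0 mg iron (running total 13.5 mg).
Take 2 servings of cheddar: spends $1.20, +0.8 mg iron (running total 14.3 mg).
Take 0.692 servings of salmon: spends $1.73, +0.6 mg iron (running total 14.9 mg).
Greedy by best ratio exhausts the cost allowance optimally: 14.9 mg.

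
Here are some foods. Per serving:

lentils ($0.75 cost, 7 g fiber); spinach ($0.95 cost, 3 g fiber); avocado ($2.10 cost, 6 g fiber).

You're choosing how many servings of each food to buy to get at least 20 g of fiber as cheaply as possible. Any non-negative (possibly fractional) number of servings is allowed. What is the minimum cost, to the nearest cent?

$2.14

Cost per g of fiber: lentils $0.1071, spinach $0.3167, avocado $0.3500.
With no serving limits, use only lentils: 20 g / 7 g = 2.857 servings × $0.75 = $2.14.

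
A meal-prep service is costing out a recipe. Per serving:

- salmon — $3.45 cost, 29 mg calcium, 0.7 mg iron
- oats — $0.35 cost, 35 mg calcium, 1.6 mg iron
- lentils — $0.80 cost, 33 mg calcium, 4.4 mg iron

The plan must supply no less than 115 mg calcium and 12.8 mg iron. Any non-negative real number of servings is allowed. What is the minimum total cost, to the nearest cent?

$2.38

A basic optimal solution has at most two foods positive. Try each food alone and each pair with both targets met exactly.
salmon only: max(115/29, 12.8/0.7) = 18.29 servings → $63.09.
oats only: max(115/35, 12.8/1.6) = 8 servings → $2.80.
lentils only: max(115/33, 12.8/4.4) = 3.485 servings → $2.79.
salmon + oats with both targets exact would need a negative amount; discard.
salmon + lentils with both tight: 0.8 servings and 2.782 servings → $4.99.
oats + lentils with both tight: 0.8261 servings and 2.609 servings → $2.38.
The minimum over all feasible corners is $2.38.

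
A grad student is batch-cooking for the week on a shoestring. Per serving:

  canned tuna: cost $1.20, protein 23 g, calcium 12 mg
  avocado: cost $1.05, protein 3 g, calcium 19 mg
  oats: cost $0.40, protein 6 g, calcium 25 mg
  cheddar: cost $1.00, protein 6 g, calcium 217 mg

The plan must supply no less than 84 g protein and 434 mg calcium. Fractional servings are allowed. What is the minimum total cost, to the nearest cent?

$5.64

An LP optimum is at a vertex; with two nutrient constraints at most two foods are used. Check each candidate.
canned tuna only: max(84/23, 434/12) = 36.17 servings → $43.40.
avocado only: max(84/3, 434/19) = 28 servings → $29.40.
oats only: max(84/6, 434/25) = 17.36 servings → $6.94.
cheddar only: max(84/6, 434/217) = 14 servings → $14.00.
canned tuna + avocado with both tight: 0.7332 servings and 22.38 servings → $24.38.
canned tuna + oats with both targets exact would need a negative amount; discard.
canned tuna + cheddar with both tight: 3.176 servings and 1.824 servings → $5.64.
avocado + oats with both tight: 12.92 servings and 7.538 servings → $16.58.
avocado + cheddar with both targets exact would need a negative amount; discard.
oats + cheddar with both tight: 13.56 servings and 0.4375 servings → $5.86.
So the least-cost plan costs $5.64.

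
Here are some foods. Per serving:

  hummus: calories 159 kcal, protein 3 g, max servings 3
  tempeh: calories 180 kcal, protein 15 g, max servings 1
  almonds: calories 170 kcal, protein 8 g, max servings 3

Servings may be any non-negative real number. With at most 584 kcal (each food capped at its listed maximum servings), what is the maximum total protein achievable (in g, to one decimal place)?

Protein per kcal: tempeh 0.08333, almonds 0.04706, hummus 0.01887.
Take 1 serving of tempeh: uses 180 kcal, +15.0 g protein (running total 15.0 g).
Take 2.376 servings of almonds: uses 404 kcal, +19.0 g protein (running total 34.0 g).
Filling greedily by protein-per-kcal is optimal for one linear limit, giving 34.0 g.

34.0 g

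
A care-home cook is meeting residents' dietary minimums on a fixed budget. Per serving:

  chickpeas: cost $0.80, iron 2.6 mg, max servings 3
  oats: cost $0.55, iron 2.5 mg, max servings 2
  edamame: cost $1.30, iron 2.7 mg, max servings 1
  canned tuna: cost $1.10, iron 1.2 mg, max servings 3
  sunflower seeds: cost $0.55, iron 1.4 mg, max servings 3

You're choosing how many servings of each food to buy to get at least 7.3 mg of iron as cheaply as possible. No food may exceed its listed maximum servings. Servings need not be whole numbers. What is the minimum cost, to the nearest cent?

Cost per mg of iron: oats $0.2200, chickpeas $0.3077, sunflower seeds $0.3929, edamame $0.4815, canned tuna $0.9167.
Take 2 servings of oats: +5.0 mg iron for $1.10 (total $1.10, still need 2.3 mg).
Take 0.8846 servings of chickpeas: +2.3 mg iron for $0.71 (total $1.81, still need 0.0 mg).
Filling from the cheapest source first is optimal under one linear minimum: $1.81.

$1.81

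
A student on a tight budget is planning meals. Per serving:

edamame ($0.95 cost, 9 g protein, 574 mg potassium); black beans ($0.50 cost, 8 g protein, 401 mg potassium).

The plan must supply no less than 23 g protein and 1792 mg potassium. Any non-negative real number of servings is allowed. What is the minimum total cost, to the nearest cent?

$2.23

Minimising a linear cost over {protein ≥ 23, potassium ≥ 1792, servings ≥ 0} — the optimum is at a vertex, using one or two foods.
edamame only: max(23/9, 1792/574) = 3.122 servings → $2.97.
black beans only: max(23/8, 1792/401) = 4.469 servings → $2.23.
edamame + black beans with both targets exact would need a negative amount; discard.
The minimum over all feasible corners is $2.23.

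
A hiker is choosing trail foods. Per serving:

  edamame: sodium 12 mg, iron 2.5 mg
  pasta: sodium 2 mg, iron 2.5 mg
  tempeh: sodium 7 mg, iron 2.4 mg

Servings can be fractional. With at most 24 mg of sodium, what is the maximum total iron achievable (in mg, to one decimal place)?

30.0 mg

Iron per mg sodium: pasta 1.25, tempeh 0.3429, edamame 0.2083.
With no serving limits, spend the whole sodium allowance on pasta: 24 mg / 2 mg × 2.5 mg = 30.0 mg.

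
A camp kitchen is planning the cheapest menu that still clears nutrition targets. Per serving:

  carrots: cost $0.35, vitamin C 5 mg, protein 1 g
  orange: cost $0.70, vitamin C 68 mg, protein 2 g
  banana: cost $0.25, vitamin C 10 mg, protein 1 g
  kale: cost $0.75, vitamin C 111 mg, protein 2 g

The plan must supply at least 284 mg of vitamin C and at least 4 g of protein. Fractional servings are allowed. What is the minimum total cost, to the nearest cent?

$1.92

This is a tiny linear program; its minimum lies at a vertex of the feasible set. List the vertices and price them.
carrots only: max(284/5, 4/1) = 56.8 servings → $19.88.
orange only: max(284/68, 4/2) = 4.176 servings → $2.92.
banana only: max(284/10, 4/1) = 28.4 servings → $7.10.
kale only: max(284/111, 4/2) = 2.559 servings → $1.92.
carrots + orange: intersection lies outside the first quadrant.
carrots + banana: intersection lies outside the first quadrant.
carrots + kale: the both-tight solution has a negative serving — not a feasible corner.
orange + banana: intersection lies outside the first quadrant.
orange + kale with both targets exact would need a negative amount; discard.
banana + kale with both targets exact would need a negative amount; discard.
The minimum over all feasible corners is $1.92.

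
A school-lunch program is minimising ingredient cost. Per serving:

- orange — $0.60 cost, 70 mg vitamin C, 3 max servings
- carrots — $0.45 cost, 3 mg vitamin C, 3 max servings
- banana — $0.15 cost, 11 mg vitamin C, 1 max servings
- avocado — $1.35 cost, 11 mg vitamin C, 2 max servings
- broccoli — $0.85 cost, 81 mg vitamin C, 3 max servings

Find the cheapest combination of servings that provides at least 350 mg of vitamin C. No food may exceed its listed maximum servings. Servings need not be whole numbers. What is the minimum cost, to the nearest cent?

Cost per mg of vitamin C: orange $0.0086, broccoli $0.0105, banana $0.0136, avocado $0.1227, carrots $0.1500.
Take 3 servings of orange: +210.0 mg vitamin C for $1.80 (total $1.80, still need 140.0 mg).
Take 1.728 servings of broccoli: +140.0 mg vitamin C for $1.47 (total $3.27, still need 0.0 mg).
Greedy by cheapest-per-mg is optimal for a single linear constraint, so the minimum cost is $3.27.

$3.27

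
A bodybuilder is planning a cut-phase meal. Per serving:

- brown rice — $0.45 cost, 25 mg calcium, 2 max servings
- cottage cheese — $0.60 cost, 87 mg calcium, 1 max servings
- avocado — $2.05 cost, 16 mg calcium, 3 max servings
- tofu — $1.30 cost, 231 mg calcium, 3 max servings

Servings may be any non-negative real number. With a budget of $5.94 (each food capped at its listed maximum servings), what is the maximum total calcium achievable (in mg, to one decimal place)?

834.2 mg

Calcium per dollar: tofu 177.7, cottage cheese 145, brown rice 55.56, avocado 7.805.
Take 3 servings of tofu: spends $3.90, +693.0 mg calcium (running total 693.0 mg).
Take 1 serving of cottage cheese: spends $0.60, +87.0 mg calcium (running total 780.0 mg).
Take 2 servings of brown rice: spends $0.90, +50.0 mg calcium (running total 830.0 mg).
Take 0.2634 servings of avocado: spends $0.54, +4.2 mg calcium (running total 834.2 mg).
Filling greedily by calcium-per-dollar is optimal for one linear limit, giving 834.2 mg.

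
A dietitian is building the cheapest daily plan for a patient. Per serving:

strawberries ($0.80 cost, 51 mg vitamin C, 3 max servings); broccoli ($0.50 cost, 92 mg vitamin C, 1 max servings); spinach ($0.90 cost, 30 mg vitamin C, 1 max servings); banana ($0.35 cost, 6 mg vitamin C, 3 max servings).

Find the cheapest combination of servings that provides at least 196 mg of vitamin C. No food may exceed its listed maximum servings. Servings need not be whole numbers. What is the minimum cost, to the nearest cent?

$2.13

Cost per mg of vitamin C: broccoli $0.0054, strawberries $0.0157, spinach $0.0300, banana $0.0583.
Take 1 serving of broccoli: +92.0 mg vitamin C for $0.50 (total $0.50, still need 104.0 mg).
Take 2.039 servings of strawberries: +104.0 mg vitamin C for $1.63 (total $2.13, still need 0.0 mg).
Greedy by cheapest-per-mg is optimal for a single linear constraint, so the minimum cost is $2.13.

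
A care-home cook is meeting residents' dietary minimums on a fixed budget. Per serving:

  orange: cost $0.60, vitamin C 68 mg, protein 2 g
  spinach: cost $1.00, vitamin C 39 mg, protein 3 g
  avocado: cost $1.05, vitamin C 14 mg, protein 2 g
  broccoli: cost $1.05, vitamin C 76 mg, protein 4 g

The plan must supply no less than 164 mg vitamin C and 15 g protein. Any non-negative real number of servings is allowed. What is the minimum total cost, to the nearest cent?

$3.94

A basic optimal solution has at most two foods positive. Try each food alone and each pair with both targets met exactly.
orange only: max(164/68, 15/2) = 7.5 servings → $4.50.
spinach only: max(164/39, 15/3) = 5 servings → $5.00.
avocado only: max(164/14, 15/2) = 11.71 servings → $12.30.
broccoli only: max(164/76, 15/4) = 3.75 servings → $3.94.
orange + spinach: the both-tight solution has a negative serving — not a feasible corner.
orange + avocado with both tight: 1.093 servings and 6.407 servings → $7.38.
orange + broccoli: the both-tight solution has a negative serving — not a feasible corner.
spinach + avocado with both tight: 3.278 servings and 2.583 servings → $5.99.
spinach + broccoli with both targets exact would need a negative amount; discard.
avocado + broccoli with both tight: 5.042 servings and 1.229 servings → $6.58.
The minimum over all feasible corners is $3.94.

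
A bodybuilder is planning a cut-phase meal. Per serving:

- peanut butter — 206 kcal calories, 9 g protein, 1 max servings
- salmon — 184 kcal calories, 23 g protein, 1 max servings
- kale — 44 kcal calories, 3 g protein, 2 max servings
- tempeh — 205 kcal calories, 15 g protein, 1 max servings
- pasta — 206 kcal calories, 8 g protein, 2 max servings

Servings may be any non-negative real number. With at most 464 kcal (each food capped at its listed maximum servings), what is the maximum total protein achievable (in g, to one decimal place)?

Protein per kcal: salmon 0.125, tempeh 0.07317, kale 0.06818, peanut butter 0.04369, pasta 0.03883.
Take 1 serving of salmon: uses 184 kcal, +23.0 g protein (running total 23.0 g).
Take 1 serving of tempeh: uses 205 kcal, +15.0 g protein (running total 38.0 g).
Take 1.705 servings of kale: uses 75 kcal, +5.1 g protein (running total 43.1 g).
Greedy by best ratio exhausts the calories allowance optimally: 43.1 g.

43.1 g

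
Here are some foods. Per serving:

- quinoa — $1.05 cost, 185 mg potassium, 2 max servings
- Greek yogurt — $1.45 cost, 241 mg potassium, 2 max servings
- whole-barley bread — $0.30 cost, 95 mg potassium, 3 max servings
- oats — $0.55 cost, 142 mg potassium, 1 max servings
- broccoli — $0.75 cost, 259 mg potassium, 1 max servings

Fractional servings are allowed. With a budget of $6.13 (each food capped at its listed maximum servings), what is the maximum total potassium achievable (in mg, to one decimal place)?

Potassium per dollar: broccoli 345.3, whole-barley bread 316.7, oats 258.2, quinoa 176.2, Greek yogurt 166.2.
Take 1 serving of broccoli: spends $0.75, +259.0 mg potassium (running total 259.0 mg).
Take 3 servings of whole-barley bread: spends $0.90, +285.0 mg potassium (running total 544.0 mg).
Take 1 serving of oats: spends $0.55, +142.0 mg potassium (running total 686.0 mg).
Take 2 servings of quinoa: spends $2.10, +370.0 mg potassium (running total 1056.0 mg).
Take 1.262 servings of Greek yogurt: spends $1.83, +304.2 mg potassium (running total 1360.2 mg).
Greedy by best ratio exhausts the cost allowance optimally: 1360.2 mg.

1360.2 mg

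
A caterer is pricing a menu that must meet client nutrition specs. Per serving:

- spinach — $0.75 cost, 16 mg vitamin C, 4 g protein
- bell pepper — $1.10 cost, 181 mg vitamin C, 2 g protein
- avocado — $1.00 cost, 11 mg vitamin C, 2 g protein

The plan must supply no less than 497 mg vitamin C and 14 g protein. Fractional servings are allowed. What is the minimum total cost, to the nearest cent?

This is a tiny linear program; its minimum lies at a vertex of the feasible set. List the vertices and price them.
spinach only: max(497/16, 14/4) = 31.06 servings → $23.30.
bell pepper only: max(497/181, 14/2) = 7 servings → $7.70.
avocado only: max(497/11, 14/2) = 45.18 servings → $45.18.
spinach + bell pepper with both tight: 2.225 servings and 2.549 servings → $4.47.
spinach + avocado: intersection lies outside the first quadrant.
bell pepper + avocado with both tight: 2.471 servings and 4.529 servings → $7.25.
The minimum over all feasible corners is $4.47.

$4.47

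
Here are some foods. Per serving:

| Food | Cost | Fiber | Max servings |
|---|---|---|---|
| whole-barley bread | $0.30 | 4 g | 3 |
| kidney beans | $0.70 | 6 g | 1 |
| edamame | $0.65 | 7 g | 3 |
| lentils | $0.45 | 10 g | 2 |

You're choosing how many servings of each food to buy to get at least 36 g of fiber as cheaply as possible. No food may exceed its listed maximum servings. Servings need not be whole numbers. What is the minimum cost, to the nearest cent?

Cost per g of fiber: lentils $0.0450, whole-barley bread $0.0750, edamame $0.0929, kidney beans $0.1167.
Take 2 servings of lentils: +20.0 g fiber for $0.90 (total $0.90, still need 16.0 g).
Take 3 servings of whole-barley bread: +12.0 g fiber for $0.90 (total $1.80, still need 4.0 g).
Take 0.5714 servings of edamame: +4.0 g fiber for $0.37 (total $2.17, still need 0.0 g).
Greedy by cheapest-per-g is optimal for a single linear constraint, so the minimum cost is $2.17.

$2.17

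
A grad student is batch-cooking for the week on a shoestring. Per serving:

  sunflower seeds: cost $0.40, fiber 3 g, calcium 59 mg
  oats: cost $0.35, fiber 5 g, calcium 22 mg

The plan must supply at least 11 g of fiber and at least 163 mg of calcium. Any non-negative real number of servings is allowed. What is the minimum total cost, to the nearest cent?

For a min-cost LP with two ≥-constraints, a basic feasible solution has at most two positive variables.
sunflower seeds only: max(11/3, 163/59) = 3.667 servings → $1.47.
oats only: max(11/5, 163/22) = 7.409 servings → $2.59.
sunflower seeds + oats with both tight: 2.502 servings and 0.6987 servings → $1.25.
So the least-cost plan costs $1.25.

$1.25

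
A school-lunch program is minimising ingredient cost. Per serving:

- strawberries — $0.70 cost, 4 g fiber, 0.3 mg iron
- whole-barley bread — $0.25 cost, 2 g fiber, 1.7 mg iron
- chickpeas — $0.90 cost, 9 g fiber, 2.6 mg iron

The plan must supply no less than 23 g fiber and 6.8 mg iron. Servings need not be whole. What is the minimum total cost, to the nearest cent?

The cheapest plan sits at a corner of the feasible region — with two constraints it uses at most two foods.
strawberries only: max(23/4, 6.8/0.3) = 22.67 servings → $15.87.
whole-barley bread only: max(23/2, 6.8/1.7) = 11.5 servings → $2.88.
chickpeas only: max(23/9, 6.8/2.6) = 2.615 servings → $2.35.
strawberries + whole-barley bread with both tight: 4.113 servings and 3.274 servings → $3.70.
strawberries + chickpeas: intersection lies outside the first quadrant.
whole-barley bread + chickpeas with both tight: 0.1386 servings and 2.525 servings → $2.31.
The minimum over all feasible corners is $2.31.

$2.31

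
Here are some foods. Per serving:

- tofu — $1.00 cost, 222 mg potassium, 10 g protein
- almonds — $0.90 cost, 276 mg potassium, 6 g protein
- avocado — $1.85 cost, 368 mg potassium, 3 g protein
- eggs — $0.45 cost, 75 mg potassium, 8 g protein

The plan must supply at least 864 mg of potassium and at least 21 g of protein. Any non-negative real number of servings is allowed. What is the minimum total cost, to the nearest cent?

$2.89

An LP optimum is at a vertex; with two nutrient constraints at most two foods are used. Check each candidate.
tofu only: max(864/222, 21/10) = 3.892 servings → $3.89.
almonds only: max(864/276, 21/6) = 3.5 servings → $3.15.
avocado only: max(864/368, 21/3) = 7 servings → $12.95.
eggs only: max(864/75, 21/8) = 11.52 servings → $5.18.
tofu + almonds with both tight: 0.4286 servings and 2.786 servings → $2.94.
tofu + avocado with both tight: 1.704 servings and 1.32 servings → $4.15.
tofu + eggs with both targets exact would need a negative amount; discard.
almonds + avocado with both targets exact would need a negative amount; discard.
almonds + eggs with both tight: 3.036 servings and 0.3481 servings → $2.89.
avocado + eggs with both tight: 1.963 servings and 1.889 servings → $4.48.
The minimum over all feasible corners is $2.89.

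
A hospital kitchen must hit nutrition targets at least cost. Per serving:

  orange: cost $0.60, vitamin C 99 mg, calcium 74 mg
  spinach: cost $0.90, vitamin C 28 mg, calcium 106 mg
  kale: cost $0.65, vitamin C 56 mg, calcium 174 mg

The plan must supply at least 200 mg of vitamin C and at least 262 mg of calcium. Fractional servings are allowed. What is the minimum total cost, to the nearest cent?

$1.48

An LP optimum is at a vertex; with two nutrient constraints at most two foods are used. Check each candidate.
orange only: max(200/99, 262/74) = 3.541 servings → $2.12.
spinach only: max(200/28, 262/106) = 7.143 servings → $6.43.
kale only: max(200/56, 262/174) = 3.571 servings → $2.32.
orange + spinach with both tight: 1.646 servings and 1.322 servings → $2.18.
orange + kale with both tight: 1.539 servings and 0.8514 servings → $1.48.
spinach + kale with both targets exact would need a negative amount; discard.
Cheapest feasible corner: $1.48.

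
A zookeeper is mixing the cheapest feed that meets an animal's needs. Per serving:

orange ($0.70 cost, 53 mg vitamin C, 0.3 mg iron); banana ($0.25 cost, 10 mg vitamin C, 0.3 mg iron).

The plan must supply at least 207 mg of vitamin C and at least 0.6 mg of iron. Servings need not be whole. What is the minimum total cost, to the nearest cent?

At the optimum either one food covers both requirements or two foods hit both targets exactly; no other combination can be cheaper.
orange only: max(207/53, 0.6/0.3) = 3.906 servings → $2.73.
banana only: max(207/10, 0.6/0.3) = 20.7 servings → $5.17.
orange + banana with both targets exact would need a negative amount; discard.
So the least-cost plan costs $2.73.

$2.73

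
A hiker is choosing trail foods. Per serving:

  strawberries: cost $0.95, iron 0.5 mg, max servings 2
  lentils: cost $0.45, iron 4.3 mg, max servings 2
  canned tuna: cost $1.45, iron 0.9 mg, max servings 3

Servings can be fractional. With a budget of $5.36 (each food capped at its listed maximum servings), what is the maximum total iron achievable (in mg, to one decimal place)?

11.4 mg

Iron per dollar: lentils 9.556, canned tuna 0.6207, strawberries 0.5263.
Take 2 servings of lentils: spends $0.90, +8.6 mg iron (running total 8.6 mg).
Take 3 servings of canned tuna: spends $4.35, +2.7 mg iron (running total 11.3 mg).
Take 0.1158 servings of strawberries: spends $0.11, +0.1 mg iron (running total 11.4 mg).
Greedy by best ratio exhausts the cost allowance optimally: 11.4 mg.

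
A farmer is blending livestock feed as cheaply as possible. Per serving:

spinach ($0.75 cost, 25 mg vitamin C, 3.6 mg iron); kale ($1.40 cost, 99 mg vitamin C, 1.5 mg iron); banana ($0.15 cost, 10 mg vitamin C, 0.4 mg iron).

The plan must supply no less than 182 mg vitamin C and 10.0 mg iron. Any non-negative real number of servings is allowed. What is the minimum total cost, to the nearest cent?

$3.12

Minimising a linear cost over {vitamin C ≥ 182, iron ≥ 10.0, servings ≥ 0} — the optimum is at a vertex, using one or two foods.
spinach only: max(182/25, 10.0/3.6) = 7.28 servings → $5.46.
kale only: max(182/99, 10.0/1.5) = 6.667 servings → $9.33.
banana only: max(182/10, 10.0/0.4) = 25 servings → $3.75.
spinach + kale with both tight: 2.248 servings and 1.271 servings → $3.47.
spinach + banana with both tight: 1.046 servings and 15.58 servings → $3.12.
kale + banana with both targets exact would need a negative amount; discard.
Cheapest feasible corner: $3.12.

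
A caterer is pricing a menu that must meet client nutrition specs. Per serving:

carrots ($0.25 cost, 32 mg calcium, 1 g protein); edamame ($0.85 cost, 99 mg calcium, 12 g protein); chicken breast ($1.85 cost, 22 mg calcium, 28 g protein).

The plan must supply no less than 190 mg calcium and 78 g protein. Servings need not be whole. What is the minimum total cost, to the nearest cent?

$5.24

An LP optimum is at a vertex; with two nutrient constraints at most two foods are used. Check each candidate.
carrots only: max(190/32, 78/1) = 78 servings → $19.50.
edamame only: max(190/99, 78/12) = 6.5 servings → $5.53.
chicken breast only: max(190/22, 78/28) = 8.636 servings → $15.98.
carrots + edamame: the both-tight solution has a negative serving — not a feasible corner.
carrots + chicken breast with both tight: 4.124 servings and 2.638 servings → $5.91.
edamame + chicken breast with both tight: 1.437 servings and 2.17 servings → $5.24.
So the least-cost plan costs $5.24.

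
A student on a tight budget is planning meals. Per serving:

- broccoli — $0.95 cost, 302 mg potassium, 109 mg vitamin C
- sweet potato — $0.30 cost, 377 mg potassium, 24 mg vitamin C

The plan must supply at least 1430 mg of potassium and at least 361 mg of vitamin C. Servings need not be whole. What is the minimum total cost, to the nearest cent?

Compare the cost at each extreme point of the feasible region.
broccoli only: max(1430/302, 361/109) = 4.735 servings → $4.50.
sweet potato only: max(1430/377, 361/24) = 15.04 servings → $4.51.
broccoli + sweet potato with both tight: 3.007 servings and 1.384 servings → $3.27.
Cheapest feasible corner: $3.27.

$3.27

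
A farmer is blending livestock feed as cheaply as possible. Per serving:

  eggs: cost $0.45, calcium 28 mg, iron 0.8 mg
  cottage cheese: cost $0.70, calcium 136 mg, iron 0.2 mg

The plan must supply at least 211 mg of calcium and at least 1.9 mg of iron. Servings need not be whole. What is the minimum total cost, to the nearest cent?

This is a tiny linear program; its minimum lies at a vertex of the feasible set. List the vertices and price them.
eggs only: max(211/28, 1.9/0.8) = 7.536 servings → $3.39.
cottage cheese only: max(211/136, 1.9/0.2) = 9.5 servings → $6.65.
eggs + cottage cheese with both tight: 2.095 servings and 1.12 servings → $1.73.
So the least-cost plan costs $1.73.

$1.73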